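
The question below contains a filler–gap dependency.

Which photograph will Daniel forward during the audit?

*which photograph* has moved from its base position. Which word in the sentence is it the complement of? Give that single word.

forward

Pre-movement form: Daniel will forward which photograph during the audit.
'which photograph' is the direct object of 'forward'. It moves to the left edge, and the trace sits right after 'forward':
Which photograph will Daniel forward ___ during the audit?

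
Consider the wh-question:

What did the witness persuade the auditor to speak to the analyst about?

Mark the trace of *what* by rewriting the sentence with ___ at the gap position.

What did the witness persuade the auditor to speak to the analyst about ___?

Underlying clause: The witness did persuade the auditor to speak to the analyst about what.
'what' is the object of the preposition 'about'. The gap is right after 'about'.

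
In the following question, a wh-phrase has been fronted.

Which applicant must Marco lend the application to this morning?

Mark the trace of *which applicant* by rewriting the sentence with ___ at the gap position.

Which applicant must Marco lend the application to ___ this morning?

Pre-movement form: Marco must lend the application to which applicant this morning.
'which applicant' functions as the object of the preposition 'to' (recipient of 'lend'). The gap is right after 'to'.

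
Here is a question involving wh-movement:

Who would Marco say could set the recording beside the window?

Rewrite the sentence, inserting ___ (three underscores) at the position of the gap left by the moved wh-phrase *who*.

Pre-movement form: Marco would say who could set the recording beside the window.
'who' functions as the subject of the clause embedded under 'say'. The gap is right after 'say'.

Who would Marco say ___ could set the recording beside the window?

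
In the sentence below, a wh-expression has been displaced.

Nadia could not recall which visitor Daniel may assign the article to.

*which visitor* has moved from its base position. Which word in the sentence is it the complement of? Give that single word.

Underlying clause: Daniel may assign the article to which visitor.
The filler 'which visitor' is interpreted as the object of the preposition 'to' (recipient of 'assign'). Fronting leaves a gap immediately after 'to':
Nadia could not recall which visitor Daniel may assign the article to ___.

to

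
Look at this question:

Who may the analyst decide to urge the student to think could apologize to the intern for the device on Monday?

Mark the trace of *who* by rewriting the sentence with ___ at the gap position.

In situ: The analyst may decide to urge the student to think who could apologize to the intern for the device on Monday.
'who' is the subject of the clause embedded under 'think'. The gap is right after 'think'.

Who may the analyst decide to urge the student to think ___ could apologize to the intern for the device on Monday?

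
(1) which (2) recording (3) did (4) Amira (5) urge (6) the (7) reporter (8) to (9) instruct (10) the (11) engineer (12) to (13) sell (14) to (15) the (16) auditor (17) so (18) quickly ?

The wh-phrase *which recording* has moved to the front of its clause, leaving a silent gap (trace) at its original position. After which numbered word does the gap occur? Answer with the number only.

Pre-movement form: Amira did urge the reporter to instruct the engineer to sell which recording to the auditor so quickly.
The filler 'which recording' is interpreted as the direct object of 'sell'. Wh-movement fronts it, leaving a gap right after 'sell':
Which recording did Amira urge the reporter to instruct the engineer to sell ___ to the auditor so quickly?
'sell' is word 13.

13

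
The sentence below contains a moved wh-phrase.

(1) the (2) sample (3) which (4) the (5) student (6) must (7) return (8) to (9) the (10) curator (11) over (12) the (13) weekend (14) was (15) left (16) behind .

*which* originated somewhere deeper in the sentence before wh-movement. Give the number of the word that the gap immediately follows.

7

'which' functions as the direct object of 'return'. Wh-movement fronts it, leaving a gap right after 'return':
The sample which the student must return ___ to the curator over the weekend was left behind.
'return' is word 7.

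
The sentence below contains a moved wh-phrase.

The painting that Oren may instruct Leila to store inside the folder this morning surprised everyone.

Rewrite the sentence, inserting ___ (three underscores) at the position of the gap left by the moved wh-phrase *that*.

'that' functions as the direct object of 'store'. The gap is right after 'store'.

The painting that Oren may instruct Leila to store ___ inside the folder this morning surprised everyone.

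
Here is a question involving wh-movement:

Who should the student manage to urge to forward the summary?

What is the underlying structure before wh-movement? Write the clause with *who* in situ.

The student should manage to urge who to forward the summary.

'who' functions as the direct object of 'urge'. Wh-movement fronts it, leaving a gap right after 'urge':
Who should the student manage to urge ___ to forward the summary?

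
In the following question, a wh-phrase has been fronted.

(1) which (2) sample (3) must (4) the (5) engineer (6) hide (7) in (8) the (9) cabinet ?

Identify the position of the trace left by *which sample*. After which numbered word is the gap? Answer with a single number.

6

Pre-movement form: The engineer must hide which sample in the cabinet.
'which sample' is the direct object of 'hide'. It moves to the left edge, and the trace sits right after 'hide':
Which sample must the engineer hide ___ in the cabinet?
'hide' is word 6.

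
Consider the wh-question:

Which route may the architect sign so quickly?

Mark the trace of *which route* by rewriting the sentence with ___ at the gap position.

Underlying clause: The architect may sign which route so quickly.
'which route' is the direct object of 'sign'. The gap is right after 'sign'.

Which route may the architect sign ___ so quickly?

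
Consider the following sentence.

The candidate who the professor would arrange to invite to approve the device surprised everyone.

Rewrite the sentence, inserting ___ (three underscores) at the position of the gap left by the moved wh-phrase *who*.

The candidate who the professor would arrange to invite ___ to approve the device surprised everyone.

The filler 'who' is interpreted as the direct object of 'invite'. The gap is right after 'invite'.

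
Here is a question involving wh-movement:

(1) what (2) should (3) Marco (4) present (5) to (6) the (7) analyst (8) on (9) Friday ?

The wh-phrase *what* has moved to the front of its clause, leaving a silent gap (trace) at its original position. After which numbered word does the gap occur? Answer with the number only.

Pre-movement form: Marco should present what to the analyst on Friday.
The filler 'what' is interpreted as the direct object of 'present'. It moves to the left edge, and the trace sits right after 'present':
What should Marco present ___ to the analyst on Friday?
'present' is word 4.

4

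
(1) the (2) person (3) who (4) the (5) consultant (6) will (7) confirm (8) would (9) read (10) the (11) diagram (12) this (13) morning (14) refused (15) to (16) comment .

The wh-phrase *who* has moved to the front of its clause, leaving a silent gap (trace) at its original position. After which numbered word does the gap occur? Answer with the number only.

'who' is the subject of the clause embedded under 'confirm'. It moves to the left edge, and the trace sits right after 'confirm':
The person who the consultant will confirm ___ would read the diagram this morning refused to comment.
'confirm' is word 7.

7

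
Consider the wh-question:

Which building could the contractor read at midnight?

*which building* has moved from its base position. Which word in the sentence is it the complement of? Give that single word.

read

Before movement: The contractor could read which building at midnight.
The filler 'which building' is interpreted as the direct object of 'read'. It moves to the left edge, and the trace sits right after 'read':
Which building could the contractor read ___ at midnight?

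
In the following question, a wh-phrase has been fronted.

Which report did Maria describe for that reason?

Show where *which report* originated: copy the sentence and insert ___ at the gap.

Which report did Maria describe ___ for that reason?

Pre-movement form: Maria did describe which report for that reason.
'which report' functions as the direct object of 'describe'. The gap is right after 'describe'.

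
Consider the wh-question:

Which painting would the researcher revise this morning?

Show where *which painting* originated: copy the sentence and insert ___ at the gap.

In situ: The researcher would revise which painting this morning.
'which painting' is the direct object of 'revise'. The gap is right after 'revise'.

Which painting would the researcher revise ___ this morning?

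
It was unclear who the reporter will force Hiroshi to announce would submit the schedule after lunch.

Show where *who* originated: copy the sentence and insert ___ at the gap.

It was unclear who the reporter will force Hiroshi to announce ___ would submit the schedule after lunch.

Before movement: The reporter will force Hiroshi to announce who would submit the schedule after lunch.
'who' is the subject of the clause embedded under 'announce'. The gap is right after 'announce'.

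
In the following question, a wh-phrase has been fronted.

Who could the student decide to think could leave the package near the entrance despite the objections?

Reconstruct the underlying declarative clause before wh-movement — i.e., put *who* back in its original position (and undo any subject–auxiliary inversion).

The student could decide to think who could leave the package near the entrance despite the objections.

'who' functions as the subject of the clause embedded under 'think'. It moves to the left edge, and the trace sits right after 'think':
Who could the student decide to think ___ could leave the package near the entrance despite the objections?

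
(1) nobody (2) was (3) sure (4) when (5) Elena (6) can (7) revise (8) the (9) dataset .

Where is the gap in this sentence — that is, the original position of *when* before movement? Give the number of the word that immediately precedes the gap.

Pre-movement form: Elena can revise the dataset when.
'when' is the temporal adjunct. It moves to the left edge, and the trace sits right after 'dataset':
Nobody was sure when Elena can revise the dataset ___.
'dataset' is word 9.

9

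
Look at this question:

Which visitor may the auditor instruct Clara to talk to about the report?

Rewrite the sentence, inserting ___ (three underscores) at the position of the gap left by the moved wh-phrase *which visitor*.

Which visitor may the auditor instruct Clara to talk to ___ about the report?

In situ: The auditor may instruct Clara to talk to which visitor about the report.
'which visitor' is the object of the preposition 'to'. The gap is right after 'to'.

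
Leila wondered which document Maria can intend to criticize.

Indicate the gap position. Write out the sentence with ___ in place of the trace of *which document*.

Underlying clause: Maria can intend to criticize which document.
'which document' functions as the direct object of 'criticize'. The gap is right after 'criticize'.

Leila wondered which document Maria can intend to criticize ___.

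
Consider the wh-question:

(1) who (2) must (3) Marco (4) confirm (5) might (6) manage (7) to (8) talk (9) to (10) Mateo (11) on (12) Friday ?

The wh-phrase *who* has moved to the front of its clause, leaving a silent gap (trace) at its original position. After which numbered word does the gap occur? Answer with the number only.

4

Pre-movement form: Marco must confirm who might manage to talk to Mateo on Friday.
'who' functions as the subject of the clause embedded under 'confirm'. It moves to the left edge, and the trace sits right after 'confirm':
Who must Marco confirm ___ might manage to talk to Mateo on Friday?
'confirm' is word 4.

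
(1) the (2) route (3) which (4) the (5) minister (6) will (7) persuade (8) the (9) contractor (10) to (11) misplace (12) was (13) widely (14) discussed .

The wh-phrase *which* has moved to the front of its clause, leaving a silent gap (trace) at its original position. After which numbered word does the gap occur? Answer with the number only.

11

'which' functions as the direct object of 'misplace'. Wh-movement fronts it, leaving a gap right after 'misplace':
The route which the minister will persuade the contractor to misplace ___ was widely discussed.
'misplace' is word 11.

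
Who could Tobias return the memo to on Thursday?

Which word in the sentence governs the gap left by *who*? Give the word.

Underlying clause: Tobias could return the memo to who on Thursday.
'who' is the object of the preposition 'to' (recipient of 'return'). It moves to the left edge, and the trace sits right after 'to':
Who could Tobias return the memo to ___ on Thursday?

to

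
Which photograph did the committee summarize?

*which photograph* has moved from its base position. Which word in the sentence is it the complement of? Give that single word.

summarize

Before movement: The committee did summarize which photograph.
'which photograph' is the direct object of 'summarize'. Fronting leaves a gap immediately after 'summarize':
Which photograph did the committee summarize ___?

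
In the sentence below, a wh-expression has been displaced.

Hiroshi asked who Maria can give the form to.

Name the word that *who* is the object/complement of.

to

In situ: Maria can give the form to who.
'who' is the object of the preposition 'to' (recipient of 'give'). It moves to the left edge, and the trace sits right after 'to':
Hiroshi asked who Maria can give the form to ___.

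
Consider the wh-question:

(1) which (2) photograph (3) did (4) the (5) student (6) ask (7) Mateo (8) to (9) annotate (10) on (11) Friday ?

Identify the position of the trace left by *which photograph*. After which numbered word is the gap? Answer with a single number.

9

Underlying clause: The student did ask Mateo to annotate which photograph on Friday.
'which photograph' is the direct object of 'annotate'. It moves to the left edge, and the trace sits right after 'annotate':
Which photograph did the student ask Mateo to annotate ___ on Friday?
'annotate' is word 9.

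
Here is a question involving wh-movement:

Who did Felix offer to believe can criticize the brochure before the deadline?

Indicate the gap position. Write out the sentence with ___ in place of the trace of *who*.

Who did Felix offer to believe ___ can criticize the brochure before the deadline?

In situ: Felix did offer to believe who can criticize the brochure before the deadline.
'who' functions as the subject of the clause embedded under 'believe'. The gap is right after 'believe'.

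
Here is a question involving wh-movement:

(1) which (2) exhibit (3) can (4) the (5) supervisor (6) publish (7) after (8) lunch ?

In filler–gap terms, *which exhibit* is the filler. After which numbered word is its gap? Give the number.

6

Before movement: The supervisor can publish which exhibit after lunch.
The filler 'which exhibit' is interpreted as the direct object of 'publish'. Wh-movement fronts it, leaving a gap right after 'publish':
Which exhibit can the supervisor publish ___ after lunch?
'publish' is word 6.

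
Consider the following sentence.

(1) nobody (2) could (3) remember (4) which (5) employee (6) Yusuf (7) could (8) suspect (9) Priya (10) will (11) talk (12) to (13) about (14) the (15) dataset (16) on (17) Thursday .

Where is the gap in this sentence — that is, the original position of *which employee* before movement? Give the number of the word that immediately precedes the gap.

Underlying clause: Yusuf could suspect Priya will talk to which employee about the dataset on Thursday.
The filler 'which employee' is interpreted as the object of the preposition 'to'. It moves to the left edge, and the trace sits right after 'to':
Nobody could remember which employee Yusuf could suspect Priya will talk to ___ about the dataset on Thursday.
'to' is word 12.

12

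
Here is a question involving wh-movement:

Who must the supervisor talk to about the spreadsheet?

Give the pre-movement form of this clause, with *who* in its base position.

The supervisor must talk to who about the spreadsheet.

'who' is the object of the preposition 'to'. Fronting leaves a gap immediately after 'to':
Who must the supervisor talk to ___ about the spreadsheet?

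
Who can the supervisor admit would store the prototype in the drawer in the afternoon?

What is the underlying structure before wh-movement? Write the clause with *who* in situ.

'who' functions as the subject of the clause embedded under 'admit'. Wh-movement fronts it, leaving a gap right after 'admit':
Who can the supervisor admit ___ would store the prototype in the drawer in the afternoon?

The supervisor can admit who would store the prototype in the drawer in the afternoon.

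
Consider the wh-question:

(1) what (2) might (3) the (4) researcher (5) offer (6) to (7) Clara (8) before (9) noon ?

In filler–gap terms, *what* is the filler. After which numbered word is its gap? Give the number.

Underlying clause: The researcher might offer what to Clara before noon.
The filler 'what' is interpreted as the direct object of 'offer'. Wh-movement fronts it, leaving a gap right after 'offer':
What might the researcher offer ___ to Clara before noon?
'offer' is word 5.

5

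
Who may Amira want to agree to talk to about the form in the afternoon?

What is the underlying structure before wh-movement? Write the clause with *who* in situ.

Amira may want to agree to talk to who about the form in the afternoon.

'who' is the object of the preposition 'to'. It moves to the left edge, and the trace sits right after 'to':
Who may Amira want to agree to talk to ___ about the form in the afternoon?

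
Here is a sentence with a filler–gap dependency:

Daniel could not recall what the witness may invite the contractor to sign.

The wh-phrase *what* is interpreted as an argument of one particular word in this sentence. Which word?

Pre-movement form: The witness may invite the contractor to sign what.
'what' is the direct object of 'sign'. Fronting leaves a gap immediately after 'sign':
Daniel could not recall what the witness may invite the contractor to sign ___.

sign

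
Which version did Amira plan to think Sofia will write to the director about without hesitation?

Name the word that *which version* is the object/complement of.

Pre-movement form: Amira did plan to think Sofia will write to the director about which version without hesitation.
'which version' is the object of the preposition 'about'. Wh-movement fronts it, leaving a gap right after 'about':
Which version did Amira plan to think Sofia will write to the director about ___ without hesitation?

about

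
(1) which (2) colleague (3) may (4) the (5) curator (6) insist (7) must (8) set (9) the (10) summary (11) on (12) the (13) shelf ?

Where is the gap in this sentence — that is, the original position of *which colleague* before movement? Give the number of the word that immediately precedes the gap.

Before movement: The curator may insist which colleague must set the summary on the shelf.
'which colleague' is the subject of the clause embedded under 'insist'. Fronting leaves a gap immediately after 'insist':
Which colleague may the curator insist ___ must set the summary on the shelf?
'insist' is word 6.

6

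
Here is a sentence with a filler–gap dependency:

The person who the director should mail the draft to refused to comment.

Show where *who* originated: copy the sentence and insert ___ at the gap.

The person who the director should mail the draft to ___ refused to comment.

The filler 'who' is interpreted as the object of the preposition 'to' (recipient of 'mail'). The gap is right after 'to'.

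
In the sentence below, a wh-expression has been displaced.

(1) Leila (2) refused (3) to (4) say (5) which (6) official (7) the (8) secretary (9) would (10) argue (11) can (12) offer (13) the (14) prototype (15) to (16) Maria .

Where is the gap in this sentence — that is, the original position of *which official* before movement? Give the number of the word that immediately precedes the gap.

10

Before movement: The secretary would argue which official can offer the prototype to Maria.
'which official' is the subject of the clause embedded under 'argue'. Wh-movement fronts it, leaving a gap right after 'argue':
Leila refused to say which official the secretary would argue ___ can offer the prototype to Maria.
'argue' is word 10.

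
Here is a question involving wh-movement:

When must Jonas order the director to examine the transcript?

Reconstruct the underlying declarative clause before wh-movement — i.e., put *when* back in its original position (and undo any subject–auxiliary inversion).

Jonas must order the director to examine the transcript when.

'when' functions as the temporal adjunct. Wh-movement fronts it, leaving a gap right after 'transcript':
When must Jonas order the director to examine the transcript ___?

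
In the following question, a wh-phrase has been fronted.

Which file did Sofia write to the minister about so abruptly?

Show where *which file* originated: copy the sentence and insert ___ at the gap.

Before movement: Sofia did write to the minister about which file so abruptly.
The filler 'which file' is interpreted as the object of the preposition 'about'. The gap is right after 'about'.

Which file did Sofia write to the minister about ___ so abruptly?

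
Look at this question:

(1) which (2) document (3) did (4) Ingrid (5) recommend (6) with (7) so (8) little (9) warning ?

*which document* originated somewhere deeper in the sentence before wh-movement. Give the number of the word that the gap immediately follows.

5

Pre-movement form: Ingrid did recommend which document with so little warning.
'which document' functions as the direct object of 'recommend'. Fronting leaves a gap immediately after 'recommend':
Which document did Ingrid recommend ___ with so little warning?
'recommend' is word 5.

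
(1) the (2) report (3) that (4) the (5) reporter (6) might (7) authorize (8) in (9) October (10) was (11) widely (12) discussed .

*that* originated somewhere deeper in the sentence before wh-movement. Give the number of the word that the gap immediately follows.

'that' functions as the direct object of 'authorize'. Fronting leaves a gap immediately after 'authorize':
The report that the reporter might authorize ___ in October was widely discussed.
'authorize' is word 7.

7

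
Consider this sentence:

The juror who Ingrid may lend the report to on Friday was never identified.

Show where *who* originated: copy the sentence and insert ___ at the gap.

The juror who Ingrid may lend the report to ___ on Friday was never identified.

'who' is the object of the preposition 'to' (recipient of 'lend'). The gap is right after 'to'.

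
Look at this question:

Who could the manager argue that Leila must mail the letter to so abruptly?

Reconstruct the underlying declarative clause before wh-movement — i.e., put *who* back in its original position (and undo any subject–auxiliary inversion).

'who' is the object of the preposition 'to' (recipient of 'mail'). Wh-movement fronts it, leaving a gap right after 'to':
Who could the manager argue that Leila must mail the letter to ___ so abruptly?

The manager could argue that Leila must mail the letter to who so abruptly.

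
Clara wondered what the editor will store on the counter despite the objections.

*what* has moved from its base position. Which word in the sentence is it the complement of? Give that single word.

store

Underlying clause: The editor will store what on the counter despite the objections.
'what' is the direct object of 'store'. Fronting leaves a gap immediately after 'store':
Clara wondered what the editor will store ___ on the counter despite the objections.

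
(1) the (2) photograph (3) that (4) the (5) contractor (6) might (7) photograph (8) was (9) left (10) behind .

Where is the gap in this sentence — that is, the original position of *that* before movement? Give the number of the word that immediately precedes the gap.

'that' functions as the direct object of 'photograph'. It moves to the left edge, and the trace sits right after 'photograph':
The photograph that the contractor might photograph ___ was left behind.
'photograph' is word 7.

7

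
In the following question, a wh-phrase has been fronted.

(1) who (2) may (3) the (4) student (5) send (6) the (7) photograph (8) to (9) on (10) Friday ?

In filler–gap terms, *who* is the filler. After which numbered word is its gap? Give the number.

8

Pre-movement form: The student may send the photograph to who on Friday.
'who' is the object of the preposition 'to' (recipient of 'send'). Fronting leaves a gap immediately after 'to':
Who may the student send the photograph to ___ on Friday?
'to' is word 8.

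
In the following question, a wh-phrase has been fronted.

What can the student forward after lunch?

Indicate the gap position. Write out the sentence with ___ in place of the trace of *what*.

What can the student forward ___ after lunch?

In situ: The student can forward what after lunch.
The filler 'what' is interpreted as the direct object of 'forward'. The gap is right after 'forward'.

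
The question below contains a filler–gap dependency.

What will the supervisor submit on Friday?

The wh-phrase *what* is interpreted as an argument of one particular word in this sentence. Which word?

Pre-movement form: The supervisor will submit what on Friday.
The filler 'what' is interpreted as the direct object of 'submit'. Fronting leaves a gap immediately after 'submit':
What will the supervisor submit ___ on Friday?

submit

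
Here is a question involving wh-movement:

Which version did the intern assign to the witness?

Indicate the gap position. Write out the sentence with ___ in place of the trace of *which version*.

Pre-movement form: The intern did assign which version to the witness.
The filler 'which version' is interpreted as the direct object of 'assign'. The gap is right after 'assign'.

Which version did the intern assign ___ to the witness?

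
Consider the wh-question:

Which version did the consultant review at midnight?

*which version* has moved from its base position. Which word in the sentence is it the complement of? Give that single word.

review

In situ: The consultant did review which version at midnight.
'which version' is the direct object of 'review'. Wh-movement fronts it, leaving a gap right after 'review':
Which version did the consultant review ___ at midnight?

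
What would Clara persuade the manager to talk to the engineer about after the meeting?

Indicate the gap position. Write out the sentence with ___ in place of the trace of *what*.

Pre-movement form: Clara would persuade the manager to talk to the engineer about what after the meeting.
The filler 'what' is interpreted as the object of the preposition 'about'. The gap is right after 'about'.

What would Clara persuade the manager to talk to the engineer about ___ after the meeting?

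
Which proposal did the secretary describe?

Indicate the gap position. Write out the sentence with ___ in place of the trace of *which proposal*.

Which proposal did the secretary describe ___?

In situ: The secretary did describe which proposal.
The filler 'which proposal' is interpreted as the direct object of 'describe'. The gap is right after 'describe'.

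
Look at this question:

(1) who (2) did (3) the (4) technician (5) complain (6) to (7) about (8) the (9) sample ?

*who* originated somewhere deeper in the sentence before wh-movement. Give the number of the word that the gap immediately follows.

Underlying clause: The technician did complain to who about the sample.
'who' is the object of the preposition 'to'. Fronting leaves a gap immediately after 'to':
Who did the technician complain to ___ about the sample?
'to' is word 6.

6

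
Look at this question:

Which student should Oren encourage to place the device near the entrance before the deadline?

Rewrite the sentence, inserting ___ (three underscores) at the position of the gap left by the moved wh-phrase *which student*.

Which student should Oren encourage ___ to place the device near the entrance before the deadline?

Underlying clause: Oren should encourage which student to place the device near the entrance before the deadline.
'which student' is the direct object of 'encourage'. The gap is right after 'encourage'.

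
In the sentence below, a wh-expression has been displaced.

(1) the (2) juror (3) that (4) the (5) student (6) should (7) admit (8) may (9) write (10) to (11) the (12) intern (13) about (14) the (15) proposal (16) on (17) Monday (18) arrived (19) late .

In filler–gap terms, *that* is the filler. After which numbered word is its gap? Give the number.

7

'that' functions as the subject of the clause embedded under 'admit'. Wh-movement fronts it, leaving a gap right after 'admit':
The juror that the student should admit ___ may write to the intern about the proposal on Monday arrived late.
'admit' is word 7.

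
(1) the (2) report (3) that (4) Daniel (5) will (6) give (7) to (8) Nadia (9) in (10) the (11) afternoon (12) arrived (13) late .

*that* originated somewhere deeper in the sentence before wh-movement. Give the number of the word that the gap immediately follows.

'that' functions as the direct object of 'give'. It moves to the left edge, and the trace sits right after 'give':
The report that Daniel will give ___ to Nadia in the afternoon arrived late.
'give' is word 6.

6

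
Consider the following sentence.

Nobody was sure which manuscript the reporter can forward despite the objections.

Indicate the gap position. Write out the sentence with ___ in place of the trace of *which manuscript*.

Nobody was sure which manuscript the reporter can forward ___ despite the objections.

Underlying clause: The reporter can forward which manuscript despite the objections.
'which manuscript' functions as the direct object of 'forward'. The gap is right after 'forward'.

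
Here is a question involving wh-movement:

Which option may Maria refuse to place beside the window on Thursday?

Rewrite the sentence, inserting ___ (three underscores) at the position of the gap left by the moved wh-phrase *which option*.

Which option may Maria refuse to place ___ beside the window on Thursday?

In situ: Maria may refuse to place which option beside the window on Thursday.
'which option' is the direct object of 'place'. The gap is right after 'place'.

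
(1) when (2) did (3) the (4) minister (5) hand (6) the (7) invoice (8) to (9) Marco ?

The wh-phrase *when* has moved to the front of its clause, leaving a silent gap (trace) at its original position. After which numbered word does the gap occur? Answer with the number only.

9

Pre-movement form: The minister did hand the invoice to Marco when.
The filler 'when' is interpreted as the temporal adjunct. Fronting leaves a gap immediately after 'Marco':
When did the minister hand the invoice to Marco ___?
'Marco' is word 9.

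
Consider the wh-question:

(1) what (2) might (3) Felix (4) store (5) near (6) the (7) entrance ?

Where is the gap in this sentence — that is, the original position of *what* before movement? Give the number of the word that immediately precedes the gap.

Before movement: Felix might store what near the entrance.
The filler 'what' is interpreted as the direct object of 'store'. Fronting leaves a gap immediately after 'store':
What might Felix store ___ near the entrance?
'store' is word 4.

4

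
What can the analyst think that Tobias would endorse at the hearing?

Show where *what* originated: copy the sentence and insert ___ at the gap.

Pre-movement form: The analyst can think that Tobias would endorse what at the hearing.
'what' functions as the direct object of 'endorse'. The gap is right after 'endorse'.

What can the analyst think that Tobias would endorse ___ at the hearing?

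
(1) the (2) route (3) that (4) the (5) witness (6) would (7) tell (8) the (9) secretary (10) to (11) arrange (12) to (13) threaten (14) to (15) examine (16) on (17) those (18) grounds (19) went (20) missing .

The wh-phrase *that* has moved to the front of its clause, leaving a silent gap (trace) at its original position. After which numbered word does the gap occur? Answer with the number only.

'that' functions as the direct object of 'examine'. Wh-movement fronts it, leaving a gap right after 'examine':
The route that the witness would tell the secretary to arrange to threaten to examine ___ on those grounds went missing.
'examine' is word 15.

15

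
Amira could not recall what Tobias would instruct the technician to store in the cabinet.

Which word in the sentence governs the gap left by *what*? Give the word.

Pre-movement form: Tobias would instruct the technician to store what in the cabinet.
'what' is the direct object of 'store'. It moves to the left edge, and the trace sits right after 'store':
Amira could not recall what Tobias would instruct the technician to store ___ in the cabinet.

store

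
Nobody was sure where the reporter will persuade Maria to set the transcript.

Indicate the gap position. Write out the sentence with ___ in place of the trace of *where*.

Nobody was sure where the reporter will persuade Maria to set the transcript ___.

In situ: The reporter will persuade Maria to set the transcript where.
'where' is the locative complement of 'set'. The gap is right after 'transcript'.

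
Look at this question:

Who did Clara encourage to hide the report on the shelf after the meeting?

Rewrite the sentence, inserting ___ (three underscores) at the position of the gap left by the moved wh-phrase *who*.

In situ: Clara did encourage who to hide the report on the shelf after the meeting.
The filler 'who' is interpreted as the direct object of 'encourage'. The gap is right after 'encourage'.

Who did Clara encourage ___ to hide the report on the shelf after the meeting?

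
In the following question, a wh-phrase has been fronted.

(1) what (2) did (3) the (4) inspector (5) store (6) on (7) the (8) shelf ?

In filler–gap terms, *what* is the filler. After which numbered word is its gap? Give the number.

5

Pre-movement form: The inspector did store what on the shelf.
'what' is the direct object of 'store'. Wh-movement fronts it, leaving a gap right after 'store':
What did the inspector store ___ on the shelf?
'store' is word 5.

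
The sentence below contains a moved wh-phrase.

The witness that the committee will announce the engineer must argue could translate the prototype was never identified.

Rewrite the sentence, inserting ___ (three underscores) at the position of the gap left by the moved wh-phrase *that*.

The filler 'that' is interpreted as the subject of the clause embedded under 'argue'. The gap is right after 'argue'.

The witness that the committee will announce the engineer must argue ___ could translate the prototype was never identified.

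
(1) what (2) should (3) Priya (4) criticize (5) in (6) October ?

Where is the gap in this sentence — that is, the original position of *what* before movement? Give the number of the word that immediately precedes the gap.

4

Pre-movement form: Priya should criticize what in October.
The filler 'what' is interpreted as the direct object of 'criticize'. Fronting leaves a gap immediately after 'criticize':
What should Priya criticize ___ in October?
'criticize' is word 4.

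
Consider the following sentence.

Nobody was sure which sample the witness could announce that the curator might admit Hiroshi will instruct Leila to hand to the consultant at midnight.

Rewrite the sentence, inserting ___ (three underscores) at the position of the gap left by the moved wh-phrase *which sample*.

Nobody was sure which sample the witness could announce that the curator might admit Hiroshi will instruct Leila to hand ___ to the consultant at midnight.

Pre-movement form: The witness could announce that the curator might admit Hiroshi will instruct Leila to hand which sample to the consultant at midnight.
The filler 'which sample' is interpreted as the direct object of 'hand'. The gap is right after 'hand'.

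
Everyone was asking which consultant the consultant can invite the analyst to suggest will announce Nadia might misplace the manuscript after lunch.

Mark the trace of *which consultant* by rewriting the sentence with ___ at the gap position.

Before movement: The consultant can invite the analyst to suggest which consultant will announce Nadia might misplace the manuscript after lunch.
The filler 'which consultant' is interpreted as the subject of the clause embedded under 'suggest'. The gap is right after 'suggest'.

Everyone was asking which consultant the consultant can invite the analyst to suggest ___ will announce Nadia might misplace the manuscript after lunch.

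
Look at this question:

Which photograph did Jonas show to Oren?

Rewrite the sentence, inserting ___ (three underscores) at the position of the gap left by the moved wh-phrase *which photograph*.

Which photograph did Jonas show ___ to Oren?

Underlying clause: Jonas did show which photograph to Oren.
'which photograph' is the direct object of 'show'. The gap is right after 'show'.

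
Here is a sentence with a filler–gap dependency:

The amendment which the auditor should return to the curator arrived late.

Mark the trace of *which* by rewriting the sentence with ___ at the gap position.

The amendment which the auditor should return ___ to the curator arrived late.

'which' is the direct object of 'return'. The gap is right after 'return'.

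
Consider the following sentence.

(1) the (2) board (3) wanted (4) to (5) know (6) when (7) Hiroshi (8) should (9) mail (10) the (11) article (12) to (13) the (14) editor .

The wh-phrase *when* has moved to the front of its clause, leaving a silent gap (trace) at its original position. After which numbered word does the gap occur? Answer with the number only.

14

Before movement: Hiroshi should mail the article to the editor when.
The filler 'when' is interpreted as the temporal adjunct. It moves to the left edge, and the trace sits right after 'editor':
The board wanted to know when Hiroshi should mail the article to the editor ___.
'editor' is word 14.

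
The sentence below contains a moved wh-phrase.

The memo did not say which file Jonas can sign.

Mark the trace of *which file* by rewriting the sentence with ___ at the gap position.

The memo did not say which file Jonas can sign ___.

Pre-movement form: Jonas can sign which file.
'which file' is the direct object of 'sign'. The gap is right after 'sign'.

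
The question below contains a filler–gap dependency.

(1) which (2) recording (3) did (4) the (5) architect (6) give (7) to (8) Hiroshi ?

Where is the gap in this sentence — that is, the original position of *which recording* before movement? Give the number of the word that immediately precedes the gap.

6

Before movement: The architect did give which recording to Hiroshi.
The filler 'which recording' is interpreted as the direct object of 'give'. Fronting leaves a gap immediately after 'give':
Which recording did the architect give ___ to Hiroshi?
'give' is word 6.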